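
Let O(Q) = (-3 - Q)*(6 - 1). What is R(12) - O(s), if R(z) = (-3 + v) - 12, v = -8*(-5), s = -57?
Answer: -245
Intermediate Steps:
v = 40
O(Q) = -15 - 5*Q (O(Q) = (-3 - Q)*5 = -15 - 5*Q)
R(z) = 25 (R(z) = (-3 + 40) - 12 = 37 - 12 = 25)
R(12) - O(s) = 25 - (-15 - 5*(-57)) = 25 - (-15 + 285) = 25 - 1*270 = 25 - 270 = -245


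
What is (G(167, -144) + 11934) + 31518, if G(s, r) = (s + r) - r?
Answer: 43619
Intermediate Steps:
G(s, r) = s (G(s, r) = (r + s) - r = s)
(G(167, -144) + 11934) + 31518 = (167 + 11934) + 31518 = 12101 + 31518 = 43619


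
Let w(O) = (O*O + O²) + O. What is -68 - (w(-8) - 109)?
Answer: -79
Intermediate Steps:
w(O) = O + 2*O² (w(O) = (O² + O²) + O = 2*O² + O = O + 2*O²)
-68 - (w(-8) - 109) = -68 - (-8*(1 + 2*(-8)) - 109) = -68 - (-8*(1 - 16) - 109) = -68 - (-8*(-15) - 109) = -68 - (120 - 109) = -68 - 1*11 = -68 - 11 = -79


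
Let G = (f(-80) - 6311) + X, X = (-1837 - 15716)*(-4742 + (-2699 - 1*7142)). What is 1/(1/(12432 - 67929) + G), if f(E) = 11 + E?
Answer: 55497/14205512647442 ≈ 3.9067e-9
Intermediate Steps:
X = 255975399 (X = -17553*(-4742 + (-2699 - 7142)) = -17553*(-4742 - 9841) = -17553*(-14583) = 255975399)
G = 255969019 (G = ((11 - 80) - 6311) + 255975399 = (-69 - 6311) + 255975399 = -6380 + 255975399 = 255969019)
1/(1/(12432 - 67929) + G) = 1/(1/(12432 - 67929) + 255969019) = 1/(1/(-55497) + 255969019) = 1/(-1/55497 + 255969019) = 1/(14205512647442/55497) = 55497/14205512647442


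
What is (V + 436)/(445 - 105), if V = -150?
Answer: 143/170 ≈ 0.84118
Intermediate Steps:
(V + 436)/(445 - 105) = (-150 + 436)/(445 - 105) = 286/340 = 286*(1/340) = 143/170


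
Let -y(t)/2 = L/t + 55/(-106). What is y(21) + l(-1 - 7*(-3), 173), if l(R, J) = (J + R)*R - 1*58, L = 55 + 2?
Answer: 1408913/371 ≈ 3797.6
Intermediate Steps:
L = 57
l(R, J) = -58 + R*(J + R) (l(R, J) = R*(J + R) - 58 = -58 + R*(J + R))
y(t) = 55/53 - 114/t (y(t) = -2*(57/t + 55/(-106)) = -2*(57/t + 55*(-1/106)) = -2*(57/t - 55/106) = -2*(-55/106 + 57/t) = 55/53 - 114/t)
y(21) + l(-1 - 7*(-3), 173) = (55/53 - 114/21) + (-58 + (-1 - 7*(-3))² + 173*(-1 - 7*(-3))) = (55/53 - 114*1/21) + (-58 + (-1 + 21)² + 173*(-1 + 21)) = (55/53 - 38/7) + (-58 + 20² + 173*20) = -1629/371 + (-58 + 400 + 3460) = -1629/371 + 3802 = 1408913/371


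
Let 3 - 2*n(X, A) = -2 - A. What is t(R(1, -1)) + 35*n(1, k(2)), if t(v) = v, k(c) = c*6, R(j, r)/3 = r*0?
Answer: 595/2 ≈ 297.50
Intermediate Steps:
R(j, r) = 0 (R(j, r) = 3*(r*0) = 3*0 = 0)
k(c) = 6*c
n(X, A) = 5/2 + A/2 (n(X, A) = 3/2 - (-2 - A)/2 = 3/2 + (1 + A/2) = 5/2 + A/2)
t(R(1, -1)) + 35*n(1, k(2)) = 0 + 35*(5/2 + (6*2)/2) = 0 + 35*(5/2 + (½)*12) = 0 + 35*(5/2 + 6) = 0 + 35*(17/2) = 0 + 595/2 = 595/2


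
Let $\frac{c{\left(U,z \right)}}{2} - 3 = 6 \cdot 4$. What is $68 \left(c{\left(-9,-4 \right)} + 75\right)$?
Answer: $8772$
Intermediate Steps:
$c{\left(U,z \right)} = 54$ ($c{\left(U,z \right)} = 6 + 2 \cdot 6 \cdot 4 = 6 + 2 \cdot 24 = 6 + 48 = 54$)
$68 \left(c{\left(-9,-4 \right)} + 75\right) = 68 \left(54 + 75\right) = 68 \cdot 129 = 8772$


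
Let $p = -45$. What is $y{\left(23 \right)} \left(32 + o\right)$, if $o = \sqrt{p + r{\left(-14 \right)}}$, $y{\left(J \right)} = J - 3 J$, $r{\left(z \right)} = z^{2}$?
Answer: $-1472 - 46 \sqrt{151} \approx -2037.3$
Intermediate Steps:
$y{\left(J \right)} = - 2 J$
$o = \sqrt{151}$ ($o = \sqrt{-45 + \left(-14\right)^{2}} = \sqrt{-45 + 196} = \sqrt{151} \approx 12.288$)
$y{\left(23 \right)} \left(32 + o\right) = \left(-2\right) 23 \left(32 + \sqrt{151}\right) = - 46 \left(32 + \sqrt{151}\right) = -1472 - 46 \sqrt{151}$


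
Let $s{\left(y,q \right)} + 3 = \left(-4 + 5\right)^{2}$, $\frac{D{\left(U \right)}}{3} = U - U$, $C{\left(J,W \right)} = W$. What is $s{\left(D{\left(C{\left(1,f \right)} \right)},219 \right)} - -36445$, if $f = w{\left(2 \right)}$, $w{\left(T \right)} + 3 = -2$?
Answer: $36443$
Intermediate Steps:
$w{\left(T \right)} = -5$ ($w{\left(T \right)} = -3 - 2 = -5$)
$f = -5$
$D{\left(U \right)} = 0$ ($D{\left(U \right)} = 3 \left(U - U\right) = 3 \cdot 0 = 0$)
$s{\left(y,q \right)} = -2$ ($s{\left(y,q \right)} = -3 + \left(-4 + 5\right)^{2} = -3 + 1^{2} = -3 + 1 = -2$)
$s{\left(D{\left(C{\left(1,f \right)} \right)},219 \right)} - -36445 = -2 - -36445 = -2 + 36445 = 36443$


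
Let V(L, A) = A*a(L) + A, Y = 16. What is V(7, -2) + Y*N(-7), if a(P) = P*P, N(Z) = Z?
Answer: -212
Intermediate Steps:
a(P) = P²
V(L, A) = A + A*L² (V(L, A) = A*L² + A = A + A*L²)
V(7, -2) + Y*N(-7) = -2*(1 + 7²) + 16*(-7) = -2*(1 + 49) - 112 = -2*50 - 112 = -100 - 112 = -212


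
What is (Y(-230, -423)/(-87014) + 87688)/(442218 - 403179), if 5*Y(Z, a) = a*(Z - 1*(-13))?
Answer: 38150326369/16984697730 ≈ 2.2462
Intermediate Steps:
Y(Z, a) = a*(13 + Z)/5 (Y(Z, a) = (a*(Z - 1*(-13)))/5 = (a*(Z + 13))/5 = (a*(13 + Z))/5 = a*(13 + Z)/5)
(Y(-230, -423)/(-87014) + 87688)/(442218 - 403179) = (((⅕)*(-423)*(13 - 230))/(-87014) + 87688)/(442218 - 403179) = (((⅕)*(-423)*(-217))*(-1/87014) + 87688)/39039 = ((91791/5)*(-1/87014) + 87688)*(1/39039) = (-91791/435070 + 87688)*(1/39039) = (38150326369/435070)*(1/39039) = 38150326369/16984697730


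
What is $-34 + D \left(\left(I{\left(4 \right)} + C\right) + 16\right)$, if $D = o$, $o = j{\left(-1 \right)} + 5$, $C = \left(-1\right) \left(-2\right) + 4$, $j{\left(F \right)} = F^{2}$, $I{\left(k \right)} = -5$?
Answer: $68$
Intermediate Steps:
$C = 6$ ($C = 2 + 4 = 6$)
$o = 6$ ($o = \left(-1\right)^{2} + 5 = 1 + 5 = 6$)
$D = 6$
$-34 + D \left(\left(I{\left(4 \right)} + C\right) + 16\right) = -34 + 6 \left(\left(-5 + 6\right) + 16\right) = -34 + 6 \left(1 + 16\right) = -34 + 6 \cdot 17 = -34 + 102 = 68$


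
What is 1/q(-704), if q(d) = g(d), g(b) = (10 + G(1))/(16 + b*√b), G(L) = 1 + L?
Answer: 4/3 - 1408*I*√11/3 ≈ 1.3333 - 1556.6*I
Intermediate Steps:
g(b) = 12/(16 + b^(3/2)) (g(b) = (10 + (1 + 1))/(16 + b*√b) = (10 + 2)/(16 + b^(3/2)) = 12/(16 + b^(3/2)))
q(d) = 12/(16 + d^(3/2))
1/q(-704) = 1/(12/(16 + (-704)^(3/2))) = 1/(12/(16 - 5632*I*√11)) = 4/3 - 1408*I*√11/3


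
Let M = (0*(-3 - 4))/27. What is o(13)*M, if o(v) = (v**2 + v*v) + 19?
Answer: 0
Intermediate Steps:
o(v) = 19 + 2*v**2 (o(v) = (v**2 + v**2) + 19 = 2*v**2 + 19 = 19 + 2*v**2)
M = 0 (M = (0*(-7))*(1/27) = 0*(1/27) = 0)
o(13)*M = (19 + 2*13**2)*0 = (19 + 2*169)*0 = (19 + 338)*0 = 357*0 = 0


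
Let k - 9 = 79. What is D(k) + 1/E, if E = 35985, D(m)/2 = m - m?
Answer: 1/35985 ≈ 2.7789e-5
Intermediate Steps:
k = 88 (k = 9 + 79 = 88)
D(m) = 0 (D(m) = 2*(m - m) = 2*0 = 0)
D(k) + 1/E = 0 + 1/35985 = 1/35985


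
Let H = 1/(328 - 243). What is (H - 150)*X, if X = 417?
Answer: -5316333/85 ≈ -62545.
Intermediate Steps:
H = 1/85 ≈ 0.011765
(H - 150)*X = (1/85 - 150)*417 = -12749/85*417 = -5316333/85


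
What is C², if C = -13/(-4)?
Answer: 169/16 ≈ 10.563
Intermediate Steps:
C = 13/4 (C = -13*(-¼) = 13/4 ≈ 3.2500)
C² = (13/4)² = 169/16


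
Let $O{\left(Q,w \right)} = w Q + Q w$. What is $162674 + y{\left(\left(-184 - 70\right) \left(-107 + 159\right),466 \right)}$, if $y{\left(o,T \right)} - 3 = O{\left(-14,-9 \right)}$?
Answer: $162929$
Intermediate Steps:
$O{\left(Q,w \right)} = 2 Q w$ ($O{\left(Q,w \right)} = Q w + Q w = 2 Q w$)
$y{\left(o,T \right)} = 255$ ($y{\left(o,T \right)} = 3 + 2 \left(-14\right) \left(-9\right) = 3 + 252 = 255$)
$162674 + y{\left(\left(-184 - 70\right) \left(-107 + 159\right),466 \right)} = 162674 + 255 = 162929$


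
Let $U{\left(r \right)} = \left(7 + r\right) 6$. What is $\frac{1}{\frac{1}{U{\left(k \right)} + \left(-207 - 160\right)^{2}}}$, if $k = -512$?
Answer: $131659$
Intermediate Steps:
$U{\left(r \right)} = 42 + 6 r$
$\frac{1}{\frac{1}{U{\left(k \right)} + \left(-207 - 160\right)^{2}}} = \frac{1}{\frac{1}{\left(42 + 6 \left(-512\right)\right) + \left(-207 - 160\right)^{2}}} = \frac{1}{\frac{1}{\left(42 - 3072\right) + \left(-367\right)^{2}}} = \frac{1}{\frac{1}{-3030 + 134689}} = \frac{1}{\frac{1}{131659}} = 131659$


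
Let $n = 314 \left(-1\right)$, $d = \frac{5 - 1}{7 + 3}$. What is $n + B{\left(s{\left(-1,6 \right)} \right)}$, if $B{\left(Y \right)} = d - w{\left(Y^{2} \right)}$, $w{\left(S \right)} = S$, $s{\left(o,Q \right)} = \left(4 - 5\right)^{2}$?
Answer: $- \frac{1573}{5} \approx -314.6$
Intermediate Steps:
$d = \frac{2}{5}$ ($d = \frac{4}{10} = 4 \cdot \frac{1}{10} = \frac{2}{5} \approx 0.4$)
$s{\left(o,Q \right)} = 1$ ($s{\left(o,Q \right)} = \left(-1\right)^{2} = 1$)
$B{\left(Y \right)} = \frac{2}{5} - Y^{2}$
$n = -314$
$n + B{\left(s{\left(-1,6 \right)} \right)} = -314 + \left(\frac{2}{5} - 1^{2}\right) = -314 + \left(\frac{2}{5} - 1\right) = -314 - \frac{3}{5} = - \frac{1573}{5}$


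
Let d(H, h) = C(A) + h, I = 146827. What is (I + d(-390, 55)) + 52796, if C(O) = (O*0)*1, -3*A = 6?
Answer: 199678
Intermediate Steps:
A = -2 (A = -⅓*6 = -2)
C(O) = 0 (C(O) = 0*1 = 0)
d(H, h) = h (d(H, h) = 0 + h = h)
(I + d(-390, 55)) + 52796 = (146827 + 55) + 52796 = 146882 + 52796 = 199678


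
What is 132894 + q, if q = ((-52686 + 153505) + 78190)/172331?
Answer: 22901934923/172331 ≈ 1.3290e+5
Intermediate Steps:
q = 179009/172331 (q = (100819 + 78190)*(1/172331) = 179009*(1/172331) = 179009/172331 ≈ 1.0388)
132894 + q = 132894 + 179009/172331 = 22901934923/172331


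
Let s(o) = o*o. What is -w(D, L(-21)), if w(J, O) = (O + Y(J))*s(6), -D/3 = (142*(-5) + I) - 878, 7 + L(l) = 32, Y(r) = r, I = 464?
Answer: -122292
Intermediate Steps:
s(o) = o²
L(l) = 25 (L(l) = -7 + 32 = 25)
D = 3372 (D = -3*((142*(-5) + 464) - 878) = -3*((-710 + 464) - 878) = -3*(-246 - 878) = -3*(-1124) = 3372)
w(J, O) = 36*J + 36*O (w(J, O) = (O + J)*6² = (J + O)*36 = 36*J + 36*O)
-w(D, L(-21)) = -(36*3372 + 36*25) = -(121392 + 900) = -1*122292 = -122292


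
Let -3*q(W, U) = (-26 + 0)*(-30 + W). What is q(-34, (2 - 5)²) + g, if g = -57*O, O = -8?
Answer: -296/3 ≈ -98.667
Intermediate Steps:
q(W, U) = -260 + 26*W/3 (q(W, U) = -(-26 + 0)*(-30 + W)/3 = -(-26)*(-30 + W)/3 = -(780 - 26*W)/3 = -260 + 26*W/3)
g = 456 (g = -57*(-8) = 456)
q(-34, (2 - 5)²) + g = (-260 + (26/3)*(-34)) + 456 = (-260 - 884/3) + 456 = -1664/3 + 456 = -296/3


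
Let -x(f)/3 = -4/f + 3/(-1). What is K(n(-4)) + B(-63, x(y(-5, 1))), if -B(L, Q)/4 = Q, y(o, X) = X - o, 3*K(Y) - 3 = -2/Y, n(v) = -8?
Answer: -515/12 ≈ -42.917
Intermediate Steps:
K(Y) = 1 - 2/(3*Y) (K(Y) = 1 + (-2/Y)/3 = 1 - 2/(3*Y))
x(f) = 9 + 12/f (x(f) = -3*(-4/f + 3/(-1)) = -3*(-4/f + 3*(-1)) = -3*(-4/f - 3) = -3*(-3 - 4/f) = 9 + 12/f)
B(L, Q) = -4*Q
K(n(-4)) + B(-63, x(y(-5, 1))) = (-⅔ - 8)/(-8) - 4*(9 + 12/(1 - 1*(-5))) = -⅛*(-26/3) - 4*(9 + 12/(1 + 5)) = 13/12 - 4*(9 + 12/6) = 13/12 - 4*(9 + 12*(⅙)) = 13/12 - 4*(9 + 2) = 13/12 - 4*11 = 13/12 - 44 = -515/12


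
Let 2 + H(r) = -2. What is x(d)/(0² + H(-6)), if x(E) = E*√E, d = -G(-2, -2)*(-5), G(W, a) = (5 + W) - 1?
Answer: -5*√10/2 ≈ -7.9057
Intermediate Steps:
H(r) = -4 (H(r) = -2 - 2 = -4)
G(W, a) = 4 + W
d = 10 (d = -(4 - 2)*(-5) = -1*2*(-5) = -2*(-5) = 10)
x(E) = E^(3/2)
x(d)/(0² + H(-6)) = 10^(3/2)/(0² - 4) = (10*√10)/(0 - 4) = (10*√10)/(-4) = (10*√10)*(-¼) = -5*√10/2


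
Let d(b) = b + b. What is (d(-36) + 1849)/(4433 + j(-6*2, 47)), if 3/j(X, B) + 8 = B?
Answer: 23101/57630 ≈ 0.40085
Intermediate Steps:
j(X, B) = 3/(-8 + B)
d(b) = 2*b
(d(-36) + 1849)/(4433 + j(-6*2, 47)) = (2*(-36) + 1849)/(4433 + 3/(-8 + 47)) = (-72 + 1849)/(4433 + 3/39) = 1777/(4433 + 3*(1/39)) = 1777/(4433 + 1/13) = 1777/(57630/13) = 1777*(13/57630) = 23101/57630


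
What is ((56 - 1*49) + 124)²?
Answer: 17161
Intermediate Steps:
((56 - 1*49) + 124)² = ((56 - 49) + 124)² = (7 + 124)² = 131² = 17161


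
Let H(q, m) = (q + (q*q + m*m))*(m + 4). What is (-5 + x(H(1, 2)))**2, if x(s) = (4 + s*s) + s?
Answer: 1771561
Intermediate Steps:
H(q, m) = (4 + m)*(q + m**2 + q**2) (H(q, m) = (q + (q**2 + m**2))*(4 + m) = (q + (m**2 + q**2))*(4 + m) = (q + m**2 + q**2)*(4 + m) = (4 + m)*(q + m**2 + q**2))
x(s) = 4 + s + s**2 (x(s) = (4 + s**2) + s = 4 + s + s**2)
(-5 + x(H(1, 2)))**2 = (-5 + (4 + (2**3 + 4*1 + 4*2**2 + 4*1**2 + 2*1 + 2*1**2) + (2**3 + 4*1 + 4*2**2 + 4*1**2 + 2*1 + 2*1**2)**2))**2 = (-5 + (4 + (8 + 4 + 4*4 + 4*1 + 2 + 2*1) + (8 + 4 + 4*4 + 4*1 + 2 + 2*1)**2))**2 = (-5 + (4 + (8 + 4 + 16 + 4 + 2 + 2) + (8 + 4 + 16 + 4 + 2 + 2)**2))**2 = (-5 + (4 + 36 + 36**2))**2 = (-5 + (4 + 36 + 1296))**2 = (-5 + 1336)**2 = 1331**2 = 1771561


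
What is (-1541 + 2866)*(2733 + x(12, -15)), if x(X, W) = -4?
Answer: 3615925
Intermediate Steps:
(-1541 + 2866)*(2733 + x(12, -15)) = (-1541 + 2866)*(2733 - 4) = 1325*2729 = 3615925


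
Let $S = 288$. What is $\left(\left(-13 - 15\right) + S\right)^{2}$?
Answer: $67600$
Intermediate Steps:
$\left(\left(-13 - 15\right) + S\right)^{2} = \left(\left(-13 - 15\right) + 288\right)^{2} = \left(-28 + 288\right)^{2} = 260^{2} = 67600$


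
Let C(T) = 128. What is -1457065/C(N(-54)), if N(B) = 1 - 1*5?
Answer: -1457065/128 ≈ -11383.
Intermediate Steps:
N(B) = -4 (N(B) = 1 - 5 = -4)
-1457065/C(N(-54)) = -1457065/128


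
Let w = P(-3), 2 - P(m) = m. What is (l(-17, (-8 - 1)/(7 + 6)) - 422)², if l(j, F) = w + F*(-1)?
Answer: 29289744/169 ≈ 1.7331e+5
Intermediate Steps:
P(m) = 2 - m
w = 5 (w = 2 - 1*(-3) = 2 + 3 = 5)
l(j, F) = 5 - F (l(j, F) = 5 + F*(-1) = 5 - F)
(l(-17, (-8 - 1)/(7 + 6)) - 422)² = ((5 - (-8 - 1)/(7 + 6)) - 422)² = ((5 - (-9)/13) - 422)² = ((5 - 1*(-9/13)) - 422)² = ((5 + 9/13) - 422)² = (74/13 - 422)² = (-5412/13)² = 29289744/169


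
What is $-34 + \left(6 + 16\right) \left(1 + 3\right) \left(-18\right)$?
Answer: $-1618$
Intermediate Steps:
$-34 + \left(6 + 16\right) \left(1 + 3\right) \left(-18\right) = -34 + 22 \cdot 4 \left(-18\right) = -34 + 88 \left(-18\right) = -34 - 1584 = -1618$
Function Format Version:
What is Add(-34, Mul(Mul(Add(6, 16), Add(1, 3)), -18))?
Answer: -1618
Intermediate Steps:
Add(-34, Mul(Mul(Add(6, 16), Add(1, 3)), -18)) = Add(-34, Mul(Mul(22, 4), -18)) = Add(-34, Mul(88, -18)) = Add(-34, -1584) = -1618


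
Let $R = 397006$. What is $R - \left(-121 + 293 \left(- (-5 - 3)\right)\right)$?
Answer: $394783$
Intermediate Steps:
$R - \left(-121 + 293 \left(- (-5 - 3)\right)\right) = 397006 - \left(-121 + 293 \left(- (-5 - 3)\right)\right) = 397006 - \left(-121 + 293 \left(\left(-1\right) \left(-8\right)\right)\right) = 397006 - \left(-121 + 293 \cdot 8\right) = 397006 - \left(-121 + 2344\right) = 397006 - 2223 = 394783$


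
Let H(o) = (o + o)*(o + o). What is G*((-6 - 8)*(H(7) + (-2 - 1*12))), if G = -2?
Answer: 5096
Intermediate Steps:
H(o) = 4*o² (H(o) = (2*o)*(2*o) = 4*o²)
G*((-6 - 8)*(H(7) + (-2 - 1*12))) = -2*(-6 - 8)*(4*7² + (-2 - 1*12)) = -(-28)*(4*49 + (-2 - 12)) = -(-28)*(196 - 14) = -(-28)*182 = -2*(-2548) = 5096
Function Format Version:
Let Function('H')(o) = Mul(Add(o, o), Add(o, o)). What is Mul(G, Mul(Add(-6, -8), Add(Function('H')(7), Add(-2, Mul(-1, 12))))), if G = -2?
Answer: 5096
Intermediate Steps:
Function('H')(o) = Mul(4, Pow(o, 2)) (Function('H')(o) = Mul(Mul(2, o), Mul(2, o)) = Mul(4, Pow(o, 2)))
Mul(G, Mul(Add(-6, -8), Add(Function('H')(7), Add(-2, Mul(-1, 12))))) = Mul(-2, Mul(Add(-6, -8), Add(Mul(4, Pow(7, 2)), Add(-2, Mul(-1, 12))))) = Mul(-2, Mul(-14, Add(Mul(4, 49), Add(-2, -12)))) = Mul(-2, Mul(-14, Add(196, -14))) = Mul(-2, Mul(-14, 182)) = Mul(-2, -2548) = 5096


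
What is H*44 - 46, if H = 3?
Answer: 86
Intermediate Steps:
H*44 - 46 = 3*44 - 46 = 132 - 46 = 86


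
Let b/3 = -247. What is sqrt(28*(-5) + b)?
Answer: I*sqrt(881) ≈ 29.682*I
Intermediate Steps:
b = -741 (b = 3*(-247) = -741)
sqrt(28*(-5) + b) = sqrt(28*(-5) - 741) = sqrt(-140 - 741) = sqrt(-881) = I*sqrt(881)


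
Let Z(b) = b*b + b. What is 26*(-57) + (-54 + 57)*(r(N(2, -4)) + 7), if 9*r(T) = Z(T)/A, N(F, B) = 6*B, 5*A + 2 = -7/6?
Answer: -33279/19 ≈ -1751.5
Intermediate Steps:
Z(b) = b + b**2 (Z(b) = b**2 + b = b + b**2)
A = -19/30 (A = -2/5 + (-7/6)/5 = -2/5 + (-7*1/6)/5 = -2/5 + (1/5)*(-7/6) = -2/5 - 7/30 = -19/30 ≈ -0.63333)
r(T) = -10*T*(1 + T)/57 (r(T) = ((T*(1 + T))/(-19/30))/9 = ((T*(1 + T))*(-30/19))/9 = (-30*T*(1 + T)/19)/9 = -10*T*(1 + T)/57)
26*(-57) + (-54 + 57)*(r(N(2, -4)) + 7) = 26*(-57) + (-54 + 57)*(-10*6*(-4)*(1 + 6*(-4))/57 + 7) = -1482 + 3*(-10/57*(-24)*(1 - 24) + 7) = -1482 + 3*(-10/57*(-24)*(-23) + 7) = -1482 + 3*(-1840/19 + 7) = -1482 + 3*(-1707/19) = -1482 - 5121/19 = -33279/19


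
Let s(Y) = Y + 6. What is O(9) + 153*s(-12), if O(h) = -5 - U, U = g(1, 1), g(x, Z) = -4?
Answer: -919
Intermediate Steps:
s(Y) = 6 + Y
U = -4
O(h) = -1 (O(h) = -5 - 1*(-4) = -5 + 4 = -1)
O(9) + 153*s(-12) = -1 + 153*(6 - 12) = -1 + 153*(-6) = -1 - 918 = -919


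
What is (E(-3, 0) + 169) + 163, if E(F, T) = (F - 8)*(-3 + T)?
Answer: 365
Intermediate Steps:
E(F, T) = (-8 + F)*(-3 + T)
(E(-3, 0) + 169) + 163 = ((24 - 8*0 - 3*(-3) - 3*0) + 169) + 163 = ((24 + 0 + 9 + 0) + 169) + 163 = (33 + 169) + 163 = 202 + 163 = 365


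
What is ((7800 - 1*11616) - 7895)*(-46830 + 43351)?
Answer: 40742569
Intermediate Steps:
((7800 - 1*11616) - 7895)*(-46830 + 43351) = ((7800 - 11616) - 7895)*(-3479) = (-3816 - 7895)*(-3479) = -11711*(-3479) = 40742569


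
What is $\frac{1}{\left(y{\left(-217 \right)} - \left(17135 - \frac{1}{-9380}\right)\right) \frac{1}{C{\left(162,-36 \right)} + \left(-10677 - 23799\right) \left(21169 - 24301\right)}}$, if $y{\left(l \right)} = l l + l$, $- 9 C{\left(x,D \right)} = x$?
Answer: $\frac{1012841275320}{278933059} \approx 3631.1$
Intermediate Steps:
$C{\left(x,D \right)} = - \frac{x}{9}$
$y{\left(l \right)} = l + l^{2}$ ($y{\left(l \right)} = l^{2} + l = l + l^{2}$)
$\frac{1}{\left(y{\left(-217 \right)} - \left(17135 - \frac{1}{-9380}\right)\right) \frac{1}{C{\left(162,-36 \right)} + \left(-10677 - 23799\right) \left(21169 - 24301\right)}} = \frac{1}{\left(- 217 \left(1 - 217\right) - \left(17135 - \frac{1}{-9380}\right)\right) \frac{1}{\left(- \frac{1}{9}\right) 162 + \left(-10677 - 23799\right) \left(21169 - 24301\right)}} = \frac{1}{\left(\left(-217\right) \left(-216\right) - \frac{160726301}{9380}\right) \frac{1}{-18 - -107978832}} = \frac{1}{\left(46872 - \frac{160726301}{9380}\right) \frac{1}{-18 + 107978832}} = \frac{1}{\frac{278933059}{9380} \cdot \frac{1}{107978814}} = \frac{1}{\frac{278933059}{1012841275320}} = \frac{1012841275320}{278933059}$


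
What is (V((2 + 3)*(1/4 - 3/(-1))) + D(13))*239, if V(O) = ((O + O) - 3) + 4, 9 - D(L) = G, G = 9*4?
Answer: 3107/2 ≈ 1553.5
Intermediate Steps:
G = 36
D(L) = -27 (D(L) = 9 - 1*36 = 9 - 36 = -27)
V(O) = 1 + 2*O (V(O) = (2*O - 3) + 4 = (-3 + 2*O) + 4 = 1 + 2*O)
(V((2 + 3)*(1/4 - 3/(-1))) + D(13))*239 = ((1 + 2*((2 + 3)*(1/4 - 3/(-1)))) - 27)*239 = ((1 + 2*(5*(1*(1/4) - 3*(-1)))) - 27)*239 = ((1 + 2*(5*(1/4 + 3))) - 27)*239 = ((1 + 2*(5*(13/4))) - 27)*239 = ((1 + 2*(65/4)) - 27)*239 = ((1 + 65/2) - 27)*239 = (67/2 - 27)*239 = (13/2)*239 = 3107/2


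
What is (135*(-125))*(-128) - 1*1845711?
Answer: 314289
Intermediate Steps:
(135*(-125))*(-128) - 1*1845711 = -16875*(-128) - 1845711 = 2160000 - 1845711 = 314289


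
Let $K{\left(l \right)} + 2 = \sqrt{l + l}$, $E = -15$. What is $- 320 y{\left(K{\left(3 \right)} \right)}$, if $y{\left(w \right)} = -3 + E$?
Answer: $5760$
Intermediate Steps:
$K{\left(l \right)} = -2 + \sqrt{2} \sqrt{l}$ ($K{\left(l \right)} = -2 + \sqrt{l + l} = -2 + \sqrt{2 l} = -2 + \sqrt{2} \sqrt{l}$)
$y{\left(w \right)} = -18$ ($y{\left(w \right)} = -3 - 15 = -18$)
$- 320 y{\left(K{\left(3 \right)} \right)} = \left(-320\right) \left(-18\right) = 5760$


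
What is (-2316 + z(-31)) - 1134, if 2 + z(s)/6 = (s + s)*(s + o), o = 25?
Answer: -1230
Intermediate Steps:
z(s) = -12 + 12*s*(25 + s) (z(s) = -12 + 6*((s + s)*(s + 25)) = -12 + 6*((2*s)*(25 + s)) = -12 + 6*(2*s*(25 + s)) = -12 + 12*s*(25 + s))
(-2316 + z(-31)) - 1134 = (-2316 + (-12 + 12*(-31)² + 300*(-31))) - 1134 = (-2316 + (-12 + 12*961 - 9300)) - 1134 = (-2316 + (-12 + 11532 - 9300)) - 1134 = (-2316 + 2220) - 1134 = -96 - 1134 = -1230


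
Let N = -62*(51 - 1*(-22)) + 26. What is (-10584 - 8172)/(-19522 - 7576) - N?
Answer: 60979878/13549 ≈ 4500.7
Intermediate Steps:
N = -4500 (N = -62*(51 + 22) + 26 = -62*73 + 26 = -4526 + 26 = -4500)
(-10584 - 8172)/(-19522 - 7576) - N = (-10584 - 8172)/(-19522 - 7576) - 1*(-4500) = -18756/(-27098) + 4500 = -18756*(-1/27098) + 4500 = 9378/13549 + 4500 = 60979878/13549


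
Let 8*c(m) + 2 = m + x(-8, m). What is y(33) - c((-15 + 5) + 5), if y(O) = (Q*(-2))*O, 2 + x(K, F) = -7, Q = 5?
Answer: -328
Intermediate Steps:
x(K, F) = -9 (x(K, F) = -2 - 7 = -9)
y(O) = -10*O (y(O) = (5*(-2))*O = -10*O)
c(m) = -11/8 + m/8 (c(m) = -¼ + (m - 9)/8 = -¼ + (-9 + m)/8 = -¼ + (-9/8 + m/8) = -11/8 + m/8)
y(33) - c((-15 + 5) + 5) = -10*33 - (-11/8 + ((-15 + 5) + 5)/8) = -330 - (-11/8 + (-10 + 5)/8) = -330 - (-11/8 + (⅛)*(-5)) = -330 - (-11/8 - 5/8) = -330 - 1*(-2) = -330 + 2 = -328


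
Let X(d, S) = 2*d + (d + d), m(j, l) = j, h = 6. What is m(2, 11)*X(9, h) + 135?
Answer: 207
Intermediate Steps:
X(d, S) = 4*d (X(d, S) = 2*d + 2*d = 4*d)
m(2, 11)*X(9, h) + 135 = 2*(4*9) + 135 = 2*36 + 135 = 72 + 135 = 207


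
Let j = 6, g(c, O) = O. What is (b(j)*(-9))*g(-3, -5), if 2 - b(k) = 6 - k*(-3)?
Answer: -990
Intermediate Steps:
b(k) = -4 - 3*k (b(k) = 2 - (6 - k*(-3)) = 2 - (6 - (-3)*k) = 2 - (6 + 3*k) = 2 + (-6 - 3*k) = -4 - 3*k)
(b(j)*(-9))*g(-3, -5) = ((-4 - 3*6)*(-9))*(-5) = ((-4 - 18)*(-9))*(-5) = -22*(-9)*(-5) = 198*(-5) = -990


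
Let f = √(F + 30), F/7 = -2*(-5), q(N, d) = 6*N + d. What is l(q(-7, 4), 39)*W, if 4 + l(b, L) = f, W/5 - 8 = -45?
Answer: -1110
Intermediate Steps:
q(N, d) = d + 6*N
F = 70 (F = 7*(-2*(-5)) = 7*10 = 70)
f = 10 (f = √(70 + 30) = √100 = 10)
W = -185 (W = 40 + 5*(-45) = 40 - 225 = -185)
l(b, L) = 6 (l(b, L) = -4 + 10 = 6)
l(q(-7, 4), 39)*W = 6*(-185) = -1110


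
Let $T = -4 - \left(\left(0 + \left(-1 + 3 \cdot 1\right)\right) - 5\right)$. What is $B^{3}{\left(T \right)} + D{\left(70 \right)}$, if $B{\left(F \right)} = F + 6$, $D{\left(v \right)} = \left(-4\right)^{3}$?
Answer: $61$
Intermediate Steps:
$D{\left(v \right)} = -64$
$T = -1$ ($T = -4 - \left(\left(0 + \left(-1 + 3\right)\right) - 5\right) = -4 - \left(\left(0 + 2\right) - 5\right) = -4 - \left(2 - 5\right) = -4 - -3 = -4 + 3 = -1$)
$B{\left(F \right)} = 6 + F$
$B^{3}{\left(T \right)} + D{\left(70 \right)} = \left(6 - 1\right)^{3} - 64 = 5^{3} - 64 = 125 - 64 = 61$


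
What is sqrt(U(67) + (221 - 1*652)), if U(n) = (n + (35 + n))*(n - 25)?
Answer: sqrt(6667) ≈ 81.652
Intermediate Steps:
U(n) = (-25 + n)*(35 + 2*n) (U(n) = (35 + 2*n)*(-25 + n) = (-25 + n)*(35 + 2*n))
sqrt(U(67) + (221 - 1*652)) = sqrt((-875 - 15*67 + 2*67**2) + (221 - 1*652)) = sqrt((-875 - 1005 + 2*4489) + (221 - 652)) = sqrt((-875 - 1005 + 8978) - 431) = sqrt(7098 - 431) = sqrt(6667)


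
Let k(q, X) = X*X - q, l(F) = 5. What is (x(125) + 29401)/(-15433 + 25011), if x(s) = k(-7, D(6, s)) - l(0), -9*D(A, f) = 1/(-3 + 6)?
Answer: 10717394/3491181 ≈ 3.0698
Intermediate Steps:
D(A, f) = -1/27 (D(A, f) = -1/(9*(-3 + 6)) = -⅑/3 = -⅑*⅓ = -1/27)
k(q, X) = X² - q
x(s) = 1459/729 (x(s) = ((-1/27)² - 1*(-7)) - 1*5 = (1/729 + 7) - 5 = 5104/729 - 5 = 1459/729)
(x(125) + 29401)/(-15433 + 25011) = (1459/729 + 29401)/(-15433 + 25011) = (21434788/729)/9578 = (21434788/729)*(1/9578) = 10717394/3491181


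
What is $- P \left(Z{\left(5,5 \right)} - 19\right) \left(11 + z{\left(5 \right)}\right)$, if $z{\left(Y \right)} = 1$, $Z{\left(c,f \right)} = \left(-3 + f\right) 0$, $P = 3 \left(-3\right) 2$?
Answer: $-4104$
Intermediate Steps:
$P = -18$ ($P = \left(-9\right) 2 = -18$)
$Z{\left(c,f \right)} = 0$
$- P \left(Z{\left(5,5 \right)} - 19\right) \left(11 + z{\left(5 \right)}\right) = \left(-1\right) \left(-18\right) \left(0 - 19\right) \left(11 + 1\right) = 18 \left(\left(-19\right) 12\right) = 18 \left(-228\right) = -4104$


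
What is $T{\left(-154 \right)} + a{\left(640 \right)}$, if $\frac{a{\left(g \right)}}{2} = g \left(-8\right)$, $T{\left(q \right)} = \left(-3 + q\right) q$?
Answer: $13938$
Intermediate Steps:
$T{\left(q \right)} = q \left(-3 + q\right)$
$a{\left(g \right)} = - 16 g$ ($a{\left(g \right)} = 2 g \left(-8\right) = 2 \left(- 8 g\right) = - 16 g$)
$T{\left(-154 \right)} + a{\left(640 \right)} = - 154 \left(-3 - 154\right) - 10240 = \left(-154\right) \left(-157\right) - 10240 = 24178 - 10240 = 13938$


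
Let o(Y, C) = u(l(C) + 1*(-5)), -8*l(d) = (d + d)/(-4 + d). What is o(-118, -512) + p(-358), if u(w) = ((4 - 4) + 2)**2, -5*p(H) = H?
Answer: 378/5 ≈ 75.600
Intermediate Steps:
l(d) = -d/(4*(-4 + d)) (l(d) = -(d + d)/(8*(-4 + d)) = -2*d/(8*(-4 + d)) = -d/(4*(-4 + d)))
p(H) = -H/5
u(w) = 4 (u(w) = (0 + 2)**2 = 2**2 = 4)
o(Y, C) = 4
o(-118, -512) + p(-358) = 4 - 1/5*(-358) = 4 + 358/5 = 378/5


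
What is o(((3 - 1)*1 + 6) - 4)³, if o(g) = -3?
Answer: -27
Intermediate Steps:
o(((3 - 1)*1 + 6) - 4)³ = (-3)³ = -27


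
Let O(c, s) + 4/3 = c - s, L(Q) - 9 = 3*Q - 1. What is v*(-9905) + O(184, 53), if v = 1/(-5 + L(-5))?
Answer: 11461/12 ≈ 955.08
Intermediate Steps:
L(Q) = 8 + 3*Q (L(Q) = 9 + (3*Q - 1) = 9 + (-1 + 3*Q) = 8 + 3*Q)
O(c, s) = -4/3 + c - s (O(c, s) = -4/3 + (c - s) = -4/3 + c - s)
v = -1/12 (v = 1/(-5 + (8 + 3*(-5))) = 1/(-5 + (8 - 15)) = 1/(-5 - 7) = 1/(-12) = -1/12 ≈ -0.083333)
v*(-9905) + O(184, 53) = -1/12*(-9905) + (-4/3 + 184 - 1*53) = 9905/12 + (-4/3 + 184 - 53) = 9905/12 + 389/3 = 11461/12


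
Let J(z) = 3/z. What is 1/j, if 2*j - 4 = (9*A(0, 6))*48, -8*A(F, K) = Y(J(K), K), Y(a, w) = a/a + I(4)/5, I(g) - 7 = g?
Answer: -5/422 ≈ -0.011848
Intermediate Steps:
I(g) = 7 + g
Y(a, w) = 16/5 (Y(a, w) = a/a + (7 + 4)/5 = 1 + 11*(⅕) = 1 + 11/5 = 16/5)
A(F, K) = -⅖ (A(F, K) = -⅛*16/5 = -⅖)
j = -422/5 (j = 2 + ((9*(-⅖))*48)/2 = 2 + (-18/5*48)/2 = 2 + (½)*(-864/5) = 2 - 432/5 = -422/5 ≈ -84.400)
1/j = 1/(-422/5) = -5/422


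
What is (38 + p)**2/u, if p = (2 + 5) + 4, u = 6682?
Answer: 2401/6682 ≈ 0.35932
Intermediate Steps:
p = 11 (p = 7 + 4 = 11)
(38 + p)**2/u = (38 + 11)**2/6682 = 49**2*(1/6682) = 2401*(1/6682) = 2401/6682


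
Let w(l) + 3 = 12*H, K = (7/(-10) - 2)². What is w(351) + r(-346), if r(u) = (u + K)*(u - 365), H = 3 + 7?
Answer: 24093981/100 ≈ 2.4094e+5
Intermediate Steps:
H = 10
K = 729/100 (K = (7*(-⅒) - 2)² = (-7/10 - 2)² = (-27/10)² = 729/100 ≈ 7.2900)
w(l) = 117 (w(l) = -3 + 12*10 = -3 + 120 = 117)
r(u) = (-365 + u)*(729/100 + u) (r(u) = (u + 729/100)*(u - 365) = (729/100 + u)*(-365 + u) = (-365 + u)*(729/100 + u))
w(351) + r(-346) = 117 + (-53217/20 + (-346)² - 35771/100*(-346)) = 117 + (-53217/20 + 119716 + 6188383/50) = 117 + 24082281/100 = 24093981/100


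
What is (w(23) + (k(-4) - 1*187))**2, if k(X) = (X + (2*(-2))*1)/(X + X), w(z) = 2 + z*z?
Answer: 119025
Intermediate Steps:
w(z) = 2 + z**2
k(X) = (-4 + X)/(2*X) (k(X) = (X - 4*1)/((2*X)) = (X - 4)*(1/(2*X)) = (-4 + X)*(1/(2*X)) = (-4 + X)/(2*X))
(w(23) + (k(-4) - 1*187))**2 = ((2 + 23**2) + ((1/2)*(-4 - 4)/(-4) - 1*187))**2 = ((2 + 529) + ((1/2)*(-1/4)*(-8) - 187))**2 = (531 + (1 - 187))**2 = (531 - 186)**2 = 345**2 = 119025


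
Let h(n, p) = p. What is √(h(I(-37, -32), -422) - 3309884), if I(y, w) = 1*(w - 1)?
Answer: I*√3310306 ≈ 1819.4*I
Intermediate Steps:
I(y, w) = -1 + w (I(y, w) = 1*(-1 + w) = -1 + w)
√(h(I(-37, -32), -422) - 3309884) = √(-422 - 3309884) = √(-3310306) = I*√3310306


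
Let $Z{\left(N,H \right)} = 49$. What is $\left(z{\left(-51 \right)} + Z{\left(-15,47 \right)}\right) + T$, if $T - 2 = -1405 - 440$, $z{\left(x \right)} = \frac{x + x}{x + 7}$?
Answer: $- \frac{39417}{22} \approx -1791.7$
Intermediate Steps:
$z{\left(x \right)} = \frac{2 x}{7 + x}$
$T = -1843$ ($T = 2 - 1845 = -1843$)
$\left(z{\left(-51 \right)} + Z{\left(-15,47 \right)}\right) + T = \left(2 \left(-51\right) \frac{1}{7 - 51} + 49\right) - 1843 = \left(2 \left(-51\right) \frac{1}{-44} + 49\right) - 1843 = \left(2 \left(-51\right) \left(- \frac{1}{44}\right) + 49\right) - 1843 = \left(\frac{51}{22} + 49\right) - 1843 = \frac{1129}{22} - 1843 = - \frac{39417}{22}$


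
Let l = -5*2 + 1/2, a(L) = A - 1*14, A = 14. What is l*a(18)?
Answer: 0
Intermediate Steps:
a(L) = 0 (a(L) = 14 - 1*14 = 14 - 14 = 0)
l = -19/2 (l = -10 + 1*(1/2) = -10 + 1/2 = -19/2 ≈ -9.5000)
l*a(18) = -19/2*0 = 0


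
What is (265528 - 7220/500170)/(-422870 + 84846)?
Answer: -228981263/291499076 ≈ -0.78553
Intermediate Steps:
(265528 - 7220/500170)/(-422870 + 84846) = (265528 - 7220*1/500170)/(-338024) = (265528 - 722/50017)*(-1/338024) = (13280913254/50017)*(-1/338024) = -228981263/291499076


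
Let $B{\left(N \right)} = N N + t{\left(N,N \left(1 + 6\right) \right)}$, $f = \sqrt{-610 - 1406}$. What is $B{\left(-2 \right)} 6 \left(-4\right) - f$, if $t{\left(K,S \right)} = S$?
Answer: $240 - 12 i \sqrt{14} \approx 240.0 - 44.9 i$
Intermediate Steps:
$f = 12 i \sqrt{14}$ ($f = \sqrt{-2016} = 12 i \sqrt{14} \approx 44.9 i$)
$B{\left(N \right)} = N^{2} + 7 N$ ($B{\left(N \right)} = N N + N \left(1 + 6\right) = N^{2} + N 7 = N^{2} + 7 N$)
$B{\left(-2 \right)} 6 \left(-4\right) - f = - 2 \left(7 - 2\right) 6 \left(-4\right) - 12 i \sqrt{14} = \left(-2\right) 5 \cdot 6 \left(-4\right) - 12 i \sqrt{14} = \left(-10\right) 6 \left(-4\right) - 12 i \sqrt{14} = \left(-60\right) \left(-4\right) - 12 i \sqrt{14} = 240 - 12 i \sqrt{14}$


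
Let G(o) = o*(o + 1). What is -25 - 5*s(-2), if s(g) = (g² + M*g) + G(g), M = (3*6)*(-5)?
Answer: -955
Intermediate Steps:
M = -90 (M = 18*(-5) = -90)
G(o) = o*(1 + o)
s(g) = g² - 90*g + g*(1 + g) (s(g) = (g² - 90*g) + g*(1 + g) = g² - 90*g + g*(1 + g))
-25 - 5*s(-2) = -25 - (-10)*(-89 + 2*(-2)) = -25 - (-10)*(-89 - 4) = -25 - (-10)*(-93) = -25 - 5*186 = -25 - 930 = -955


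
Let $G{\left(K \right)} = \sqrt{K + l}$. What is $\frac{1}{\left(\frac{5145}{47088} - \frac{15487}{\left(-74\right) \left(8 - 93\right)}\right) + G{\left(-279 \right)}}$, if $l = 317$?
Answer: $\frac{19839222971280}{273729560172791} + \frac{8431822137600 \sqrt{38}}{273729560172791} \approx 0.26236$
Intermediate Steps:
$G{\left(K \right)} = \sqrt{317 + K}$ ($G{\left(K \right)} = \sqrt{K + 317} = \sqrt{317 + K}$)
$\frac{1}{\left(\frac{5145}{47088} - \frac{15487}{\left(-74\right) \left(8 - 93\right)}\right) + G{\left(-279 \right)}} = \frac{1}{\left(\frac{5145}{47088} - \frac{15487}{\left(-74\right) \left(8 - 93\right)}\right) + \sqrt{317 - 279}} = \frac{1}{\left(5145 \cdot \frac{1}{47088} - \frac{15487}{\left(-74\right) \left(-85\right)}\right) + \sqrt{38}} = \frac{1}{\left(\frac{1715}{15696} - \frac{15487}{6290}\right) + \sqrt{38}} = \frac{1}{\left(\frac{1715}{15696} - \frac{911}{370}\right) + \sqrt{38}} = \frac{1}{- \frac{6832253}{2903760} + \sqrt{38}}$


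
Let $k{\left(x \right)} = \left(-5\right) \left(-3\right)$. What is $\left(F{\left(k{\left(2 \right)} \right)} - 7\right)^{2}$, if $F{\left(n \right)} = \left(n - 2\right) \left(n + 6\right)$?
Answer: $70756$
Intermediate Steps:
$k{\left(x \right)} = 15$
$F{\left(n \right)} = \left(-2 + n\right) \left(6 + n\right)$
$\left(F{\left(k{\left(2 \right)} \right)} - 7\right)^{2} = \left(\left(-12 + 15^{2} + 4 \cdot 15\right) - 7\right)^{2} = \left(\left(-12 + 225 + 60\right) - 7\right)^{2} = \left(273 - 7\right)^{2} = 266^{2} = 70756$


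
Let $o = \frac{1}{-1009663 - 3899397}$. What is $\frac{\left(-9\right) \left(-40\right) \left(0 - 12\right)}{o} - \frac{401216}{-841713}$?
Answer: $\frac{17850324757850816}{841713} \approx 2.1207 \cdot 10^{10}$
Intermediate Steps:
$o = - \frac{1}{4909060}$ ($o = \frac{1}{-4909060} = - \frac{1}{4909060} \approx -2.037 \cdot 10^{-7}$)
$\frac{\left(-9\right) \left(-40\right) \left(0 - 12\right)}{o} - \frac{401216}{-841713} = \frac{\left(-9\right) \left(-40\right) \left(0 - 12\right)}{- \frac{1}{4909060}} - \frac{401216}{-841713} = 360 \left(0 - 12\right) \left(-4909060\right) - - \frac{401216}{841713} = 360 \left(-12\right) \left(-4909060\right) + \frac{401216}{841713} = \left(-4320\right) \left(-4909060\right) + \frac{401216}{841713} = 21207139200 + \frac{401216}{841713} = \frac{17850324757850816}{841713}$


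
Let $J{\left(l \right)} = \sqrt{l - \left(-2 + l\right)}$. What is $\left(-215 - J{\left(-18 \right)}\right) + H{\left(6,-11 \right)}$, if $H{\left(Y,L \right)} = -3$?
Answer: $-218 - \sqrt{2} \approx -219.41$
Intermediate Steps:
$J{\left(l \right)} = \sqrt{2}$
$\left(-215 - J{\left(-18 \right)}\right) + H{\left(6,-11 \right)} = \left(-215 - \sqrt{2}\right) - 3 = -218 - \sqrt{2}$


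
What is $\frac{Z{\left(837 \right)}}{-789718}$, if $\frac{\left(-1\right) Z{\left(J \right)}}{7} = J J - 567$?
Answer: $\frac{2450007}{394859} \approx 6.2048$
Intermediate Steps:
$Z{\left(J \right)} = 3969 - 7 J^{2}$ ($Z{\left(J \right)} = - 7 \left(J J - 567\right) = - 7 \left(J^{2} - 567\right) = - 7 \left(-567 + J^{2}\right) = 3969 - 7 J^{2}$)
$\frac{Z{\left(837 \right)}}{-789718} = \frac{3969 - 7 \cdot 837^{2}}{-789718} = \left(3969 - 4903983\right) \left(- \frac{1}{789718}\right) = \left(-4900014\right) \left(- \frac{1}{789718}\right) = \frac{2450007}{394859}$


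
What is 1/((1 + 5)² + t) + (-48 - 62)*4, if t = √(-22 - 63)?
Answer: (-440*√85 + 15839*I)/(√85 - 36*I) ≈ -439.97 - 0.006676*I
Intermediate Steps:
t = I*√85 (t = √(-85) = I*√85 ≈ 9.2195*I)
1/((1 + 5)² + t) + (-48 - 62)*4 = 1/((1 + 5)² + I*√85) + (-48 - 62)*4 = 1/(6² + I*√85) - 110*4 = 1/(36 + I*√85) - 440 = -440 + 1/(36 + I*√85)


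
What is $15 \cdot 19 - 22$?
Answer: $263$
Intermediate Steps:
$15 \cdot 19 - 22 = 285 - 22 = 263$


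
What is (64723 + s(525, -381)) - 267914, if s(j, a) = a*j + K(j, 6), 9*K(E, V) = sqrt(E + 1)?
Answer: -403216 + sqrt(526)/9 ≈ -4.0321e+5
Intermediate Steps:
K(E, V) = sqrt(1 + E)/9 (K(E, V) = sqrt(E + 1)/9 = sqrt(1 + E)/9)
s(j, a) = sqrt(1 + j)/9 + a*j (s(j, a) = a*j + sqrt(1 + j)/9 = sqrt(1 + j)/9 + a*j)
(64723 + s(525, -381)) - 267914 = (64723 + (sqrt(1 + 525)/9 - 381*525)) - 267914 = (64723 + (sqrt(526)/9 - 200025)) - 267914 = (64723 + (-200025 + sqrt(526)/9)) - 267914 = (-135302 + sqrt(526)/9) - 267914 = -403216 + sqrt(526)/9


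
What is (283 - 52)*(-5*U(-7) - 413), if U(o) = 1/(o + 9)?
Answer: -191961/2 ≈ -95981.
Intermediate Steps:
U(o) = 1/(9 + o)
(283 - 52)*(-5*U(-7) - 413) = (283 - 52)*(-5/(9 - 7) - 413) = 231*(-5/2 - 413) = 231*(-831/2) = -191961/2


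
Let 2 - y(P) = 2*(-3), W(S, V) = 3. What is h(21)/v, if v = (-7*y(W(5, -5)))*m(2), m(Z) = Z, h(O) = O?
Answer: -3/16 ≈ -0.18750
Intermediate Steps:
y(P) = 8 (y(P) = 2 - 2*(-3) = 2 - 1*(-6) = 2 + 6 = 8)
v = -112 (v = -7*8*2 = -56*2 = -112)
h(21)/v = 21/(-112) = 21*(-1/112) = -3/16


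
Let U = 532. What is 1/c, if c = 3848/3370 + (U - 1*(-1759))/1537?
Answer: 89305/235087 ≈ 0.37988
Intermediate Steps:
c = 235087/89305 (c = 3848/3370 + (532 - 1*(-1759))/1537 = 3848*(1/3370) + (532 + 1759)*(1/1537) = 1924/1685 + 2291*(1/1537) = 1924/1685 + 79/53 = 235087/89305 ≈ 2.6324)
1/c = 1/(235087/89305) = 89305/235087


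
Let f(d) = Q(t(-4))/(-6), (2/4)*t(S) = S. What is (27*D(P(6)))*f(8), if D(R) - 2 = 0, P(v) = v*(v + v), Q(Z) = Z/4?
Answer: 18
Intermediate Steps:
t(S) = 2*S
Q(Z) = Z/4 (Q(Z) = Z*(¼) = Z/4)
P(v) = 2*v² (P(v) = v*(2*v) = 2*v²)
f(d) = ⅓ (f(d) = ((2*(-4))/4)/(-6) = ((¼)*(-8))*(-⅙) = -2*(-⅙) = ⅓)
D(R) = 2 (D(R) = 2 + 0 = 2)
(27*D(P(6)))*f(8) = (27*2)*(⅓) = 54*(⅓) = 18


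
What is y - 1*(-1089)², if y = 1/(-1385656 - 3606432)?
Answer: -5920221993049/4992088 ≈ -1.1859e+6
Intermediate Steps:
y = -1/4992088 (y = 1/(-4992088) = -1/4992088 ≈ -2.0032e-7)
y - 1*(-1089)² = -1/4992088 - 1*(-1089)² = -1/4992088 - 1*1185921 = -1/4992088 - 1185921 = -5920221993049/4992088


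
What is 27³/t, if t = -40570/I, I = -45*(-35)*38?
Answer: -117802755/4057 ≈ -29037.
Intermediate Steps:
I = 59850 (I = 1575*38 = 59850)
t = -4057/5985 (t = -40570/59850 = -40570*1/59850 = -4057/5985 ≈ -0.67786)
27³/t = 27³/(-4057/5985) = 19683*(-5985/4057) = -117802755/4057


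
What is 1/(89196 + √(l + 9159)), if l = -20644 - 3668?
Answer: 29732/2651980523 - I*√15153/7955941569 ≈ 1.1211e-5 - 1.5472e-8*I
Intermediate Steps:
l = -24312
1/(89196 + √(l + 9159)) = 1/(89196 + √(-24312 + 9159)) = 1/(89196 + √(-15153)) = 1/(89196 + I*√15153)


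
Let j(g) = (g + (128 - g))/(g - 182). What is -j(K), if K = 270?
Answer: -16/11 ≈ -1.4545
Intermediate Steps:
j(g) = 128/(-182 + g)
-j(K) = -128/(-182 + 270) = -128/88 = -1*16/11 = -16/11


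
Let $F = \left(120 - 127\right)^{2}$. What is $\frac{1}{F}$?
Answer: $\frac{1}{49} \approx 0.020408$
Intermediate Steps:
$F = 49$ ($F = \left(-7\right)^{2} = 49$)
$\frac{1}{F} = \frac{1}{49}$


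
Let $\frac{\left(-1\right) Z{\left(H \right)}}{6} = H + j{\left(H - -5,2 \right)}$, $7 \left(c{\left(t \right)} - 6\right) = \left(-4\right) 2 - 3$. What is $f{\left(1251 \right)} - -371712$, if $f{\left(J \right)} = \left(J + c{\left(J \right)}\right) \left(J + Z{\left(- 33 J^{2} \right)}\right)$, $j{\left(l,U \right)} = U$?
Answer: $\frac{2723152790340}{7} \approx 3.8902 \cdot 10^{11}$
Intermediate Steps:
$c{\left(t \right)} = \frac{31}{7}$ ($c{\left(t \right)} = 6 + \frac{\left(-4\right) 2 - 3}{7} = 6 + \frac{-8 - 3}{7} = 6 + \frac{1}{7} \left(-11\right) = 6 - \frac{11}{7} = \frac{31}{7}$)
$Z{\left(H \right)} = -12 - 6 H$ ($Z{\left(H \right)} = - 6 \left(H + 2\right) = - 6 \left(2 + H\right) = -12 - 6 H$)
$f{\left(J \right)} = \left(\frac{31}{7} + J\right) \left(-12 + J + 198 J^{2}\right)$ ($f{\left(J \right)} = \left(J + \frac{31}{7}\right) \left(J - \left(12 + 6 \left(- 33 J^{2}\right)\right)\right) = \left(\frac{31}{7} + J\right) \left(J + \left(-12 + 198 J^{2}\right)\right) = \left(\frac{31}{7} + J\right) \left(-12 + J + 198 J^{2}\right)$)
$f{\left(1251 \right)} - -371712 = \left(- \frac{372}{7} + 198 \cdot 1251^{3} - \frac{66303}{7} + \frac{6145 \cdot 1251^{2}}{7}\right) - -371712 = \left(- \frac{372}{7} + 198 \cdot 1957816251 - \frac{66303}{7} + \frac{6145}{7} \cdot 1565001\right) + 371712 = \left(- \frac{372}{7} + 387647617698 - \frac{66303}{7} + \frac{9616931145}{7}\right) + 371712 = \frac{2723150188356}{7} + 371712 = \frac{2723152790340}{7}$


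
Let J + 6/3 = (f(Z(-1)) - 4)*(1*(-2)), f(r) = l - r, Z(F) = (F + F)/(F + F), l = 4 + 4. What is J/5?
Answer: -8/5 ≈ -1.6000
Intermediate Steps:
l = 8
Z(F) = 1 (Z(F) = (2*F)/((2*F)) = (2*F)*(1/(2*F)) = 1)
f(r) = 8 - r
J = -8 (J = -2 + ((8 - 1*1) - 4)*(1*(-2)) = -2 + ((8 - 1) - 4)*(-2) = -2 + (7 - 4)*(-2) = -2 + 3*(-2) = -2 - 6 = -8)
J/5 = -8/5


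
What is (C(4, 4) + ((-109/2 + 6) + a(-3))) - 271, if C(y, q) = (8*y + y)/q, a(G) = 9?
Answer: -603/2 ≈ -301.50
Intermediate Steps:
C(y, q) = 9*y/q (C(y, q) = (9*y)/q = 9*y/q)
(C(4, 4) + ((-109/2 + 6) + a(-3))) - 271 = (9*4/4 + ((-109/2 + 6) + 9)) - 271 = (9*4*(¼) + ((-109*½ + 6) + 9)) - 271 = (9 + ((-109/2 + 6) + 9)) - 271 = (9 + (-97/2 + 9)) - 271 = (9 - 79/2) - 271 = -61/2 - 271 = -603/2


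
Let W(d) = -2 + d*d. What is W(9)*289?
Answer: 22831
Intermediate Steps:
W(d) = -2 + d²
W(9)*289 = (-2 + 9²)*289 = (-2 + 81)*289 = 79*289 = 22831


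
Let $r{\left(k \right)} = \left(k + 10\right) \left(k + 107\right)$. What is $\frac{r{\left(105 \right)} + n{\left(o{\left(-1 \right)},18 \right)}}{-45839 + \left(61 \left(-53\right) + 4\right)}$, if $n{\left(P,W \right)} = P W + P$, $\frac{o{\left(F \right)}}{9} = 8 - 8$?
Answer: $- \frac{6095}{12267} \approx -0.49686$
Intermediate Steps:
$o{\left(F \right)} = 0$ ($o{\left(F \right)} = 9 \left(8 - 8\right) = 9 \cdot 0 = 0$)
$n{\left(P,W \right)} = P + P W$
$r{\left(k \right)} = \left(10 + k\right) \left(107 + k\right)$
$\frac{r{\left(105 \right)} + n{\left(o{\left(-1 \right)},18 \right)}}{-45839 + \left(61 \left(-53\right) + 4\right)} = \frac{\left(1070 + 105^{2} + 117 \cdot 105\right) + 0 \left(1 + 18\right)}{-45839 + \left(61 \left(-53\right) + 4\right)} = \frac{\left(1070 + 11025 + 12285\right) + 0 \cdot 19}{-45839 + \left(-3233 + 4\right)} = \frac{24380 + 0}{-45839 - 3229} = \frac{24380}{-49068} = 24380 \left(- \frac{1}{49068}\right) = - \frac{6095}{12267}$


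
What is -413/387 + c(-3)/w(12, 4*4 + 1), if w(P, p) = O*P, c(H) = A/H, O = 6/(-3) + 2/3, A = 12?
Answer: -1265/1548 ≈ -0.81718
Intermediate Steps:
O = -4/3 (O = 6*(-⅓) + 2*(⅓) = -2 + ⅔ = -4/3 ≈ -1.3333)
c(H) = 12/H
w(P, p) = -4*P/3
-413/387 + c(-3)/w(12, 4*4 + 1) = -413/387 + (12/(-3))/((-4/3*12)) = -413*1/387 + (12*(-⅓))/(-16) = -413/387 - 4*(-1/16) = -413/387 + ¼ = -1265/1548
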